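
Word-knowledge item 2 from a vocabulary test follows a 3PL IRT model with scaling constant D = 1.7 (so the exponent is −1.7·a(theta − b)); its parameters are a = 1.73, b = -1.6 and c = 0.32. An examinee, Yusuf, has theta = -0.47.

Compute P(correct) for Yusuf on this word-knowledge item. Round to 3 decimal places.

P(theta) = c + (1 − c) · 1 / (1 + exp(−D·a(theta − b)))
Exponent: 1.7 × 1.73 × (-0.47 − (-1.6)) = 3.3233
1/(1 + e^{-3.3233}) = 0.9652
P = 0.32 + 0.68 × 0.9652 = 0.9763

0.976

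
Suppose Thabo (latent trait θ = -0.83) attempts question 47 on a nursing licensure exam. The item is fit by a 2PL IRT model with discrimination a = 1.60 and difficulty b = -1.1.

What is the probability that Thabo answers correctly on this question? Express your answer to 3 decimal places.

P(θ) = 1 / (1 + exp(−a(θ − b)))
Exponent: 1.60 × (-0.83 − (-1.1)) = 0.4320
1/(1 + e^{-0.4320}) = 0.6064

0.606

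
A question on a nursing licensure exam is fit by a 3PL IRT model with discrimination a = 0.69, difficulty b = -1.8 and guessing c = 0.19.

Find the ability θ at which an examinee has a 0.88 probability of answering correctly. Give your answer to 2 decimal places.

P(θ) = c + (1 − c) · 1 / (1 + exp(−a(θ − b)))
Remove guessing floor: (0.88 − 0.19)/(1 − 0.19) = 0.8519
logit = ln(0.8519/0.1481) = 1.7492
θ = b + logit/(a) = -1.8 + 1.7492/0.6900 = 0.7351

0.74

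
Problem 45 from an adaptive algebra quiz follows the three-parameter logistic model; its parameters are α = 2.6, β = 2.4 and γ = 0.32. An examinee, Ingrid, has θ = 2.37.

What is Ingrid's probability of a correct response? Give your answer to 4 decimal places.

P(θ) = γ + (1 − γ) · 1 / (1 + exp(−α(θ − β)))
Exponent: 2.6 × (2.37 − 2.4) = -0.0780
1/(1 + e^{0.0780}) = 0.4805
P = 0.32 + 0.68 × 0.4805 = 0.6467

0.6467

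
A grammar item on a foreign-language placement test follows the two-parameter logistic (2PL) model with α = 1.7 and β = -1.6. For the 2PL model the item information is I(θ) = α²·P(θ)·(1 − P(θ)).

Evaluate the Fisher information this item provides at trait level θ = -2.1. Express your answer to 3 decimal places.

0.606

P = 1/(1+e^{0.8500}) = 0.2994
P(1−P) = 0.2994 × 0.7006 = 0.2098
I = α² × P(1−P) = 1.7² × 0.2098 = 0.60624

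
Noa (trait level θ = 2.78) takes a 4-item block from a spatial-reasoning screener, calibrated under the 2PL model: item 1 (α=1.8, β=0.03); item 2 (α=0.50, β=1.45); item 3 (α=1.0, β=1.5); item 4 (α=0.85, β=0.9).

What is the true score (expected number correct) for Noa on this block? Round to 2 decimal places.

3.27

P(θ) = 1 / (1 + exp(−α(θ − β)))
P_1 = 1/(1+e^{-4.9500}) = 0.9930
P_2 = 1/(1+e^{-0.6650}) = 0.6604
P_3 = 1/(1+e^{-1.2800}) = 0.7824
P_4 = 1/(1+e^{-1.5980}) = 0.8317
E[score] = 0.9930 + 0.6604 + 0.7824 + 0.8317 = 3.2675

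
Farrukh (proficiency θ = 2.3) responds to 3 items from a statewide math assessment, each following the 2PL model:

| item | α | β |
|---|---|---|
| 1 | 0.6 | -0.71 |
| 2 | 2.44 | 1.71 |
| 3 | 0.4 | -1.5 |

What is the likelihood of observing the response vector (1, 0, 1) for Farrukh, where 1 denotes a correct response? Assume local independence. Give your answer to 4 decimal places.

P(θ) = 1 / (1 + exp(−α(θ − β)))
P_1 = 1/(1+e^{-1.8060}) = 0.8589
P_2 = 1/(1+e^{-1.4396}) = 0.8084
P_3 = 1/(1+e^{-1.5200}) = 0.8205
L = P_1 × (1−P_2) × P_3 = 0.8589 × 0.1916 × 0.8205 = 0.13503

0.1350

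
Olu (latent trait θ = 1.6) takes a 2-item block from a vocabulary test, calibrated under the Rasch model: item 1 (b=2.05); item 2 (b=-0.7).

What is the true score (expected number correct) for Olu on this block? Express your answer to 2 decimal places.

1.30

P(θ) = 1 / (1 + exp(−(θ − b)))
P_1 = 1/(1+e^{0.4500}) = 0.3894
P_2 = 1/(1+e^{-2.3000}) = 0.9089
E[score] = 0.3894 + 0.9089 = 1.2982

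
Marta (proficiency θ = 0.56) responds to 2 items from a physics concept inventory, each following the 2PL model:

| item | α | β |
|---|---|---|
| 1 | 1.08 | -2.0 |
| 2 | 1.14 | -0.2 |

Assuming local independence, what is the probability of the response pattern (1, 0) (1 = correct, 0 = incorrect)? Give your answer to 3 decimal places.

P(θ) = 1 / (1 + exp(−α(θ − β)))
P_1 = 1/(1+e^{-2.7648}) = 0.9407
P_2 = 1/(1+e^{-0.8664}) = 0.7040
L = P_1 × (1−P_2) = 0.9407 × 0.2960 = 0.27846

0.278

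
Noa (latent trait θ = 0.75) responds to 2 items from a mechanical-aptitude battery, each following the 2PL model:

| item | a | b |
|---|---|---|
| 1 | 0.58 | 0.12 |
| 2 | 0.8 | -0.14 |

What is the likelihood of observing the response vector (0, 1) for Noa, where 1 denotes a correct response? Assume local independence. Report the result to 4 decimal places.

P(θ) = 1 / (1 + exp(−a(θ − b)))
P_1 = 1/(1+e^{-0.3654}) = 0.5903
P_2 = 1/(1+e^{-0.7120}) = 0.6708
L = (1−P_1) × P_2 = 0.4097 × 0.6708 = 0.27481

0.2748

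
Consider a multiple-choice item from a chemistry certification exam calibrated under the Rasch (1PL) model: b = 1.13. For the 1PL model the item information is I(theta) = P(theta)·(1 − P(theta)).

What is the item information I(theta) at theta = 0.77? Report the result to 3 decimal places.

P = 1/(1+e^{0.3600}) = 0.4110
P(1−P) = 0.4110 × 0.5890 = 0.2421
I = P(1−P) = 0.24207

0.242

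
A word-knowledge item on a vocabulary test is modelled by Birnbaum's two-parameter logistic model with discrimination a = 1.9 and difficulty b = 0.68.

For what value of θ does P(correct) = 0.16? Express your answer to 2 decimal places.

P(θ) = 1 / (1 + exp(−a(θ − b)))
logit = ln(0.1600/0.8400) = -1.6582
θ = b + logit/(a) = 0.68 + (-1.6582)/1.9000 = -0.1928

-0.19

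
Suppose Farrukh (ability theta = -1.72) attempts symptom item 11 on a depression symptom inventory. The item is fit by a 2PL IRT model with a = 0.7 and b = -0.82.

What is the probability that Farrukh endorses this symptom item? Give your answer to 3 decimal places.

P(theta) = 1 / (1 + exp(−a(theta − b)))
Exponent: 0.7 × (-1.72 − (-0.82)) = -0.6300
1/(1 + e^{0.6300}) = 0.3475

0.348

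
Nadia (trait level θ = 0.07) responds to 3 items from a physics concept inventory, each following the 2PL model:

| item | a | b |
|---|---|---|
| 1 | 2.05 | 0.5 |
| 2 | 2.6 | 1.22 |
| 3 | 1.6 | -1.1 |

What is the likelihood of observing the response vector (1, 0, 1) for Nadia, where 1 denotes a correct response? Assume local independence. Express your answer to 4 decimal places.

0.2417

P(θ) = 1 / (1 + exp(−a(θ − b)))
P_1 = 1/(1+e^{0.8815}) = 0.2929
P_2 = 1/(1+e^{2.9900}) = 0.0479
P_3 = 1/(1+e^{-1.8720}) = 0.8667
L = P_1 × (1−P_2) × P_3 = 0.2929 × 0.9521 × 0.8667 = 0.24167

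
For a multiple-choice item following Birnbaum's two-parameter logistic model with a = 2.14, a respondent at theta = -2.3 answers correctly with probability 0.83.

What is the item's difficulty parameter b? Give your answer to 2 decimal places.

-3.04

P(theta) = 1 / (1 + exp(−a(theta − b)))
logit(0.83) = ln(0.83/0.17) = 1.5856
b = theta − logit/(a) = -2.3 − 1.5856/2.1400 = -3.0409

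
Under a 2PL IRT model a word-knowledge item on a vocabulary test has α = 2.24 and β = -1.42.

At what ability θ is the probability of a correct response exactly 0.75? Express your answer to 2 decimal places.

-0.93

P(θ) = 1 / (1 + exp(−α(θ − β)))
logit = ln(0.7500/0.2500) = 1.0986
θ = β + logit/(α) = -1.42 + 1.0986/2.2400 = -0.9295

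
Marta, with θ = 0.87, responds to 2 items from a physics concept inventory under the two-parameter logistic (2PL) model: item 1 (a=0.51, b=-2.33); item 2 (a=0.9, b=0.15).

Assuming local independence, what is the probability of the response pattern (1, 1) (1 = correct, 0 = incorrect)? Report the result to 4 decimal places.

P(θ) = 1 / (1 + exp(−a(θ − b)))
P_1 = 1/(1+e^{-1.6320}) = 0.8364
P_2 = 1/(1+e^{-0.6480}) = 0.6566
L = P_1 × P_2 = 0.8364 × 0.6566 = 0.54917

0.5492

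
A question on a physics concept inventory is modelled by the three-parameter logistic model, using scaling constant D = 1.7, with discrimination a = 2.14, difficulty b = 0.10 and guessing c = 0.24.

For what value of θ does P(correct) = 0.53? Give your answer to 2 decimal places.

-0.03

P(θ) = c + (1 − c) · 1 / (1 + exp(−D·a(θ − b)))
Remove guessing floor: (0.53 − 0.24)/(1 − 0.24) = 0.3816
logit = ln(0.3816/0.6184) = -0.4829
θ = b + logit/(1.7·a) = 0.10 + (-0.4829)/3.6380 = -0.0327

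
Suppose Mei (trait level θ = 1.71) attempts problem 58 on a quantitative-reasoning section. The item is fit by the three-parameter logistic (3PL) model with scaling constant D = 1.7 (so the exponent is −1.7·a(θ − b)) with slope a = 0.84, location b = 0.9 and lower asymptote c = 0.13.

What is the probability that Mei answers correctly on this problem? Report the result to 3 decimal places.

0.792

P(θ) = c + (1 − c) · 1 / (1 + exp(−D·a(θ − b)))
Exponent: 1.7 × 0.84 × (1.71 − 0.9) = 1.1567
1/(1 + e^{-1.1567}) = 0.7607
P = 0.13 + 0.87 × 0.7607 = 0.7918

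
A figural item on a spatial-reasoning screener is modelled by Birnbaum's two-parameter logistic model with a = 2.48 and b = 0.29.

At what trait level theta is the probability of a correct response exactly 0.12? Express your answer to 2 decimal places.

P(theta) = 1 / (1 + exp(−a(theta − b)))
logit = ln(0.1200/0.8800) = -1.9924
theta = b + logit/(a) = 0.29 + (-1.9924)/2.4800 = -0.5134

-0.51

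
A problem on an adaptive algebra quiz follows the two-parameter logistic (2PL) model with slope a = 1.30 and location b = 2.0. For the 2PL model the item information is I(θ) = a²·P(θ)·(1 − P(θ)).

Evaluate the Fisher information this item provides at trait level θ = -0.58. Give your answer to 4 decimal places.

0.0551

P = 1/(1+e^{3.3540}) = 0.0338
P(1−P) = 0.0338 × 0.9662 = 0.0326
I = a² × P(1−P) = 1.30² × 0.0326 = 0.05514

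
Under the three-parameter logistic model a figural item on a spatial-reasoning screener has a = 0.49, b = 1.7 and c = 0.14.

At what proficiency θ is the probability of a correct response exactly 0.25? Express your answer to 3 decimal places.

P(θ) = c + (1 − c) · 1 / (1 + exp(−a(θ − b)))
Remove guessing floor: (0.25 − 0.14)/(1 − 0.14) = 0.1279
logit = ln(0.1279/0.8721) = -1.9196
θ = b + logit/(a) = 1.7 + (-1.9196)/0.4900 = -2.2175

-2.218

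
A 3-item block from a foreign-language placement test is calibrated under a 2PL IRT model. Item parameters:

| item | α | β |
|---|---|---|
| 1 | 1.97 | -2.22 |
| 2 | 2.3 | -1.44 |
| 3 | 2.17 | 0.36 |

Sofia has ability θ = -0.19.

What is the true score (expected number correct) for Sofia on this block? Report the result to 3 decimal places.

2.161

P(θ) = 1 / (1 + exp(−α(θ − β)))
P_1 = 1/(1+e^{-3.9991}) = 0.9820
P_2 = 1/(1+e^{-2.8750}) = 0.9466
P_3 = 1/(1+e^{1.1935}) = 0.2326
E[score] = 0.9820 + 0.9466 + 0.2326 = 2.1612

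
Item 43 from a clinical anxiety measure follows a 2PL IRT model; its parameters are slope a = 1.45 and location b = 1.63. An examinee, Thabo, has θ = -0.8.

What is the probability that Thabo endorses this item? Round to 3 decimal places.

0.029

P(θ) = 1 / (1 + exp(−a(θ − b)))
Exponent: 1.45 × (-0.8 − 1.63) = -3.5235
1/(1 + e^{3.5235}) = 0.0287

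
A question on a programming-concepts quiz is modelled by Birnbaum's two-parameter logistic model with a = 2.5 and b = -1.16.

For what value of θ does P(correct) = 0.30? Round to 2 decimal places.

P(θ) = 1 / (1 + exp(−a(θ − b)))
logit = ln(0.3000/0.7000) = -0.8473
θ = b + logit/(a) = -1.16 + (-0.8473)/2.5000 = -1.4989

-1.50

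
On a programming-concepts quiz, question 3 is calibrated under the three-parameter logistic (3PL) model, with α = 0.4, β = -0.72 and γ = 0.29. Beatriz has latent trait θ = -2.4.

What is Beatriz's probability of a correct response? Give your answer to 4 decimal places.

0.5300

P(θ) = γ + (1 − γ) · 1 / (1 + exp(−α(θ − β)))
Exponent: 0.4 × (-2.4 − (-0.72)) = -0.6720
1/(1 + e^{0.6720}) = 0.3380
P = 0.29 + 0.71 × 0.3380 = 0.5300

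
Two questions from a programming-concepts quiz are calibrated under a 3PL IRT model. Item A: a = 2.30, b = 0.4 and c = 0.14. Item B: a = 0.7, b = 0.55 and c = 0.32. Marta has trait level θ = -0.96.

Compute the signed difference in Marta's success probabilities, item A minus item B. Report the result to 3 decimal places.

P(θ) = c + (1 − c) · 1 / (1 + exp(−a(θ − b)))
P_A = 0.1761
P_B = 0.4954
P_A − P_B = -0.3193

-0.319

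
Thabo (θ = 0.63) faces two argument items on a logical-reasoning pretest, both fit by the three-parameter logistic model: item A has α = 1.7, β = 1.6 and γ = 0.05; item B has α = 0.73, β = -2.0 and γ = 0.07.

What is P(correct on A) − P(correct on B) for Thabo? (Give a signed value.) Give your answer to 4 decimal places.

P(θ) = γ + (1 − γ) · 1 / (1 + exp(−α(θ − β)))
P_A = 0.2032
P_B = 0.8811
P_A − P_B = -0.6779

-0.6779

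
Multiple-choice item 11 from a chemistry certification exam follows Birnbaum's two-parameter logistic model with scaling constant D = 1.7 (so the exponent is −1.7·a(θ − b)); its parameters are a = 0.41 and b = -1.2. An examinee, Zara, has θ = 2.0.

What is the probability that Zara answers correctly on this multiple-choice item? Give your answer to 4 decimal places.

P(θ) = 1 / (1 + exp(−D·a(θ − b)))
Exponent: 1.7 × 0.41 × (2.0 − (-1.2)) = 2.2304
1/(1 + e^{-2.2304}) = 0.9029
P = 0.9029

0.9029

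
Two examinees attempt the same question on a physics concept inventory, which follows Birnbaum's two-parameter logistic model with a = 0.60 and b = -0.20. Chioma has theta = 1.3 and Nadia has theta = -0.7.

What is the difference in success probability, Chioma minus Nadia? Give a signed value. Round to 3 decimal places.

P(theta) = 1 / (1 + exp(−a(theta − b)))
P(Chioma) = 0.7109  [exponent 0.9000]
P(Nadia) = 0.4256  [exponent -0.3000]
Difference = 0.7109 − 0.4256 = 0.2854

0.285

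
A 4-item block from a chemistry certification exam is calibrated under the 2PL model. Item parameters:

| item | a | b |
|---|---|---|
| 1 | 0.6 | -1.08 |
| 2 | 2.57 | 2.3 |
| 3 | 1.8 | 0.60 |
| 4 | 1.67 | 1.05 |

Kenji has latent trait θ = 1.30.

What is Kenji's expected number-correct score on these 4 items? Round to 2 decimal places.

2.26

P(θ) = 1 / (1 + exp(−a(θ − b)))
P_1 = 1/(1+e^{-1.4280}) = 0.8066
P_2 = 1/(1+e^{2.5700}) = 0.0711
P_3 = 1/(1+e^{-1.2600}) = 0.7790
P_4 = 1/(1+e^{-0.4175}) = 0.6029
E[score] = 0.8066 + 0.0711 + 0.7790 + 0.6029 = 2.2596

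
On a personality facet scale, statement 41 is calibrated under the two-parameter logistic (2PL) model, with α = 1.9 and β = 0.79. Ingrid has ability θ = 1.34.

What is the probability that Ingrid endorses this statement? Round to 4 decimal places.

P(θ) = 1 / (1 + exp(−α(θ − β)))
Exponent: 1.9 × (1.34 − 0.79) = 1.0450
1/(1 + e^{-1.0450}) = 0.7398

0.7398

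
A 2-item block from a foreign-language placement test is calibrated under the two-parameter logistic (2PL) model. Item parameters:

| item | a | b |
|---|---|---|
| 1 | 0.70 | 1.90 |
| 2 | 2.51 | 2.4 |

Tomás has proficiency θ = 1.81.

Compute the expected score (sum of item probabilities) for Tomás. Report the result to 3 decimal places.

P(θ) = 1 / (1 + exp(−a(θ − b)))
P_1 = 1/(1+e^{0.0630}) = 0.4843
P_2 = 1/(1+e^{1.4809}) = 0.1853
E[score] = 0.4843 + 0.1853 = 0.6695

0.670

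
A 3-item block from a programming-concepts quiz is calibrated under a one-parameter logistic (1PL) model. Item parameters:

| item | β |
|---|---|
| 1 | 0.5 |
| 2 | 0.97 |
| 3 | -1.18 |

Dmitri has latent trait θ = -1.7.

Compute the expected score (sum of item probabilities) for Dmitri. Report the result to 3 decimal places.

0.537

P(θ) = 1 / (1 + exp(−(θ − β)))
P_1 = 1/(1+e^{2.2000}) = 0.0998
P_2 = 1/(1+e^{2.6700}) = 0.0648
P_3 = 1/(1+e^{0.5200}) = 0.3729
E[score] = 0.0998 + 0.0648 + 0.3729 = 0.5374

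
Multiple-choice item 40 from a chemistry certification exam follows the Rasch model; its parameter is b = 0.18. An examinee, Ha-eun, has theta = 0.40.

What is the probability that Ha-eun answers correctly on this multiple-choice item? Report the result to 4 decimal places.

P(theta) = 1 / (1 + exp(−(theta − b)))
Exponent: (0.40 − 0.18) = 0.2200
1/(1 + e^{-0.2200}) = 0.5548
P = 0.5548

0.5548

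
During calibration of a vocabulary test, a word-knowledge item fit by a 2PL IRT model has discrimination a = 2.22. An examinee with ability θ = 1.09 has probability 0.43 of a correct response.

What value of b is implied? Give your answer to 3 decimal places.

P(θ) = 1 / (1 + exp(−a(θ − b)))
logit(0.43) = ln(0.43/0.57) = -0.2819
b = θ − logit/(a) = 1.09 − (-0.2819)/2.2200 = 1.2170

1.217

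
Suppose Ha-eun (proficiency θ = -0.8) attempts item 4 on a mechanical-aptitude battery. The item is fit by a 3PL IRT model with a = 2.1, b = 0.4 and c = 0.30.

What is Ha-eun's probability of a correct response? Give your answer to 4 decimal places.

P(θ) = c + (1 − c) · 1 / (1 + exp(−a(θ − b)))
Exponent: 2.1 × (-0.8 − 0.4) = -2.5200
1/(1 + e^{2.5200}) = 0.0745
P = 0.30 + 0.70 × 0.0745 = 0.3521

0.3521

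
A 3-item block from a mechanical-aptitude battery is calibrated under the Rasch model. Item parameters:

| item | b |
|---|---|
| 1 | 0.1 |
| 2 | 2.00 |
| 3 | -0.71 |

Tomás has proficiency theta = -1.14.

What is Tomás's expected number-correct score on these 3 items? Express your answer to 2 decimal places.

P(theta) = 1 / (1 + exp(−(theta − b)))
P_1 = 1/(1+e^{1.2400}) = 0.2244
P_2 = 1/(1+e^{3.1400}) = 0.0415
P_3 = 1/(1+e^{0.4300}) = 0.3941
E[score] = 0.2244 + 0.0415 + 0.3941 = 0.6600

0.66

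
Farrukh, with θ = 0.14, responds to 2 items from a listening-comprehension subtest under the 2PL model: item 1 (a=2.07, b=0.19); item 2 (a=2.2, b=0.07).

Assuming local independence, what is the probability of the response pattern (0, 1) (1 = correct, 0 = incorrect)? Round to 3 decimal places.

0.283

P(θ) = 1 / (1 + exp(−a(θ − b)))
P_1 = 1/(1+e^{0.1035}) = 0.4741
P_2 = 1/(1+e^{-0.1540}) = 0.5384
L = (1−P_1) × P_2 = 0.5259 × 0.5384 = 0.28313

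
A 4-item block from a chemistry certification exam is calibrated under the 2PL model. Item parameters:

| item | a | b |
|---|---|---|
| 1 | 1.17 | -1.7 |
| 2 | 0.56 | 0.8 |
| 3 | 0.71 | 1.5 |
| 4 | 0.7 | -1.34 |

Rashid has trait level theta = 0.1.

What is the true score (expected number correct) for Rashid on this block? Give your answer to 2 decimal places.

2.30

P(theta) = 1 / (1 + exp(−a(theta − b)))
P_1 = 1/(1+e^{-2.1060}) = 0.8915
P_2 = 1/(1+e^{0.3920}) = 0.4032
P_3 = 1/(1+e^{0.9940}) = 0.2701
P_4 = 1/(1+e^{-1.0080}) = 0.7326
E[score] = 0.8915 + 0.4032 + 0.2701 + 0.7326 = 2.2975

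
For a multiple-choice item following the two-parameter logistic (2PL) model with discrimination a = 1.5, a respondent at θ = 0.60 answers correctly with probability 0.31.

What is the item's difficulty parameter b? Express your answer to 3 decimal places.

1.133

P(θ) = 1 / (1 + exp(−a(θ − b)))
logit(0.31) = ln(0.31/0.69) = -0.8001
b = θ − logit/(a) = 0.60 − (-0.8001)/1.5000 = 1.1334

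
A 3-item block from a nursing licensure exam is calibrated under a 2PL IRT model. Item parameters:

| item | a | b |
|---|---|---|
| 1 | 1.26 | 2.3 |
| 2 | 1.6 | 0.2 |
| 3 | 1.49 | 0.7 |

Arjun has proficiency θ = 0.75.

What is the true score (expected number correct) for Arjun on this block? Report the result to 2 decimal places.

P(θ) = 1 / (1 + exp(−a(θ − b)))
P_1 = 1/(1+e^{1.9530}) = 0.1242
P_2 = 1/(1+e^{-0.8800}) = 0.7068
P_3 = 1/(1+e^{-0.0745}) = 0.5186
E[score] = 0.1242 + 0.7068 + 0.5186 = 1.3497

1.35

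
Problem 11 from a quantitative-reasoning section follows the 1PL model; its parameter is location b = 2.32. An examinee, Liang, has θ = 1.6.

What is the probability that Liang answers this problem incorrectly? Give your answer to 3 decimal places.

P(θ) = 1 / (1 + exp(−(θ − b)))
Exponent: (1.6 − 2.32) = -0.7200
1/(1 + e^{0.7200}) = 0.3274
P = 0.3274
P(incorrect) = 1 − 0.3274 = 0.6726

0.673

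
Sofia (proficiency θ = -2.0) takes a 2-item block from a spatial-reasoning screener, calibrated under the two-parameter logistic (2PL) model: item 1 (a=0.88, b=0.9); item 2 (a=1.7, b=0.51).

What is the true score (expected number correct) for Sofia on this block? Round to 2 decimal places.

P(θ) = 1 / (1 + exp(−a(θ − b)))
P_1 = 1/(1+e^{2.5520}) = 0.0723
P_2 = 1/(1+e^{4.2670}) = 0.0138
E[score] = 0.0723 + 0.0138 = 0.0861

0.09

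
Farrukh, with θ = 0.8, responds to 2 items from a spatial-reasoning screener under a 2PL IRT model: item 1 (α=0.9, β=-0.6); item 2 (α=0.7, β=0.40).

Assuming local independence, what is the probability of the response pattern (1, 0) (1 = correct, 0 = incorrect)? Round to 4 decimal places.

P(θ) = 1 / (1 + exp(−α(θ − β)))
P_1 = 1/(1+e^{-1.2600}) = 0.7790
P_2 = 1/(1+e^{-0.2800}) = 0.5695
L = P_1 × (1−P_2) = 0.7790 × 0.4305 = 0.33533

0.3353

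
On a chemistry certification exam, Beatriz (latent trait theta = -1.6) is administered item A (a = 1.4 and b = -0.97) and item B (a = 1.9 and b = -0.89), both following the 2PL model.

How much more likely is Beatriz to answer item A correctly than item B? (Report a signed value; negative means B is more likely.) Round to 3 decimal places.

P(theta) = 1 / (1 + exp(−a(theta − b)))
P_A = 0.2928
P_B = 0.2060
P_A − P_B = 0.0867

0.087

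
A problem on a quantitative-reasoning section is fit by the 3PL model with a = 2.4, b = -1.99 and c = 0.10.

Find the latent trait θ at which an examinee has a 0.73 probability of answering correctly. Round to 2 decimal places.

-1.64

P(θ) = c + (1 − c) · 1 / (1 + exp(−a(θ − b)))
Remove guessing floor: (0.73 − 0.10)/(1 − 0.10) = 0.7000
logit = ln(0.7000/0.3000) = 0.8473
θ = b + logit/(a) = -1.99 + 0.8473/2.4000 = -1.6370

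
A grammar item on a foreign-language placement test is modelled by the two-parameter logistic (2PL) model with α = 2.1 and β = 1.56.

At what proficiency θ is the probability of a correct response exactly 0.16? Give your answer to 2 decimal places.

P(θ) = 1 / (1 + exp(−α(θ − β)))
logit = ln(0.1600/0.8400) = -1.6582
θ = β + logit/(α) = 1.56 + (-1.6582)/2.1000 = 0.7704

0.77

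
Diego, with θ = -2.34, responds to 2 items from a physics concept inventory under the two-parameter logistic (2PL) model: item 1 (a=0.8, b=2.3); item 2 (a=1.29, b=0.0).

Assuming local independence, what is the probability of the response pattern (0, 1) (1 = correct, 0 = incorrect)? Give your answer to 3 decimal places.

P(θ) = 1 / (1 + exp(−a(θ − b)))
P_1 = 1/(1+e^{3.7120}) = 0.0238
P_2 = 1/(1+e^{3.0186}) = 0.0466
L = (1−P_1) × P_2 = 0.9762 × 0.0466 = 0.04548

0.045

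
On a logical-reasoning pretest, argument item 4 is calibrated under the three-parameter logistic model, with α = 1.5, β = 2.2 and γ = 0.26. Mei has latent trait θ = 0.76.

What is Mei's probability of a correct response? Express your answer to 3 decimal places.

P(θ) = γ + (1 − γ) · 1 / (1 + exp(−α(θ − β)))
Exponent: 1.5 × (0.76 − 2.2) = -2.1600
1/(1 + e^{2.1600}) = 0.1034
P = 0.26 + 0.74 × 0.1034 = 0.3365

0.337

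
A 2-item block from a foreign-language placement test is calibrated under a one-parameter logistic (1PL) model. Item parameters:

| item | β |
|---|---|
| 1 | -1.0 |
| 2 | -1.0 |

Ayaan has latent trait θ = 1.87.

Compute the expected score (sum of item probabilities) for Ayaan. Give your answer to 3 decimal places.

P(θ) = 1 / (1 + exp(−(θ − β)))
P_1 = 1/(1+e^{-2.8700}) = 0.9463
P_2 = 1/(1+e^{-2.8700}) = 0.9463
E[score] = 0.9463 + 0.9463 = 1.8927

1.893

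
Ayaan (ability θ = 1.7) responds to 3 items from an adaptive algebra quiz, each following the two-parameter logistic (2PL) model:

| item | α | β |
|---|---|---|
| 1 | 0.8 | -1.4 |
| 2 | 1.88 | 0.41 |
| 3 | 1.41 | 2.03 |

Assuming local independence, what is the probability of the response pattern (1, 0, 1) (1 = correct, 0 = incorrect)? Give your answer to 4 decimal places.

P(θ) = 1 / (1 + exp(−α(θ − β)))
P_1 = 1/(1+e^{-2.4800}) = 0.9227
P_2 = 1/(1+e^{-2.4252}) = 0.9187
P_3 = 1/(1+e^{0.4653}) = 0.3857
L = P_1 × (1−P_2) × P_3 = 0.9227 × 0.0813 × 0.3857 = 0.02893

0.0289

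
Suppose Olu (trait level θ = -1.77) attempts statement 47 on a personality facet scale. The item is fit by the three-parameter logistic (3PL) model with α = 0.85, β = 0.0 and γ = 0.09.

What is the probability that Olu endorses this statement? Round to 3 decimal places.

P(θ) = γ + (1 − γ) · 1 / (1 + exp(−α(θ − β)))
Exponent: 0.85 × (-1.77 − 0.0) = -1.5045
1/(1 + e^{1.5045}) = 0.1818
P = 0.09 + 0.91 × 0.1818 = 0.2554

0.255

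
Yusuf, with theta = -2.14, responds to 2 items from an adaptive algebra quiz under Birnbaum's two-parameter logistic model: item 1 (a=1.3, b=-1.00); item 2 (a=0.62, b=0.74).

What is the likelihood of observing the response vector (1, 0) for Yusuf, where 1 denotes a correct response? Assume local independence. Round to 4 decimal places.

P(theta) = 1 / (1 + exp(−a(theta − b)))
P_1 = 1/(1+e^{1.4820}) = 0.1851
P_2 = 1/(1+e^{1.7856}) = 0.1436
L = P_1 × (1−P_2) = 0.1851 × 0.8564 = 0.15854

0.1585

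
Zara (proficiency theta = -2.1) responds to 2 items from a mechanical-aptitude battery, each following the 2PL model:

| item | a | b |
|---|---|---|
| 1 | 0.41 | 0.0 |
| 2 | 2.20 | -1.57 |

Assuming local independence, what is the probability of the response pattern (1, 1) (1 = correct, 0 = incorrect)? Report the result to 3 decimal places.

P(theta) = 1 / (1 + exp(−a(theta − b)))
P_1 = 1/(1+e^{0.8610}) = 0.2971
P_2 = 1/(1+e^{1.1660}) = 0.2376
L = P_1 × P_2 = 0.2971 × 0.2376 = 0.07059

0.071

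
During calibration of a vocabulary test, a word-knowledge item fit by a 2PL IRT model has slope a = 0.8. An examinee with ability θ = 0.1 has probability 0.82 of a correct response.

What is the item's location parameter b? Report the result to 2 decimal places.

-1.80

P(θ) = 1 / (1 + exp(−a(θ − b)))
logit(0.82) = ln(0.82/0.18) = 1.5163
b = θ − logit/(a) = 0.1 − 1.5163/0.8000 = -1.7954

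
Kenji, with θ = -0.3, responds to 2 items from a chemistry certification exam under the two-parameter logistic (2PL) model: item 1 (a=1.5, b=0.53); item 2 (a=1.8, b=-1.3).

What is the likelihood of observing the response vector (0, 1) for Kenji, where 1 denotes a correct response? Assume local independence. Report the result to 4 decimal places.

0.6663

P(θ) = 1 / (1 + exp(−a(θ − b)))
P_1 = 1/(1+e^{1.2450}) = 0.2236
P_2 = 1/(1+e^{-1.8000}) = 0.8581
L = (1−P_1) × P_2 = 0.7764 × 0.8581 = 0.66630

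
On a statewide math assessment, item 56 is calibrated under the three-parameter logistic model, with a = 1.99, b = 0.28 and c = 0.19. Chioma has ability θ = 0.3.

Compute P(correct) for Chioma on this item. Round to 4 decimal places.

0.6031

P(θ) = c + (1 − c) · 1 / (1 + exp(−a(θ − b)))
Exponent: 1.99 × (0.3 − 0.28) = 0.0398
1/(1 + e^{-0.0398}) = 0.5099
P = 0.19 + 0.81 × 0.5099 = 0.6031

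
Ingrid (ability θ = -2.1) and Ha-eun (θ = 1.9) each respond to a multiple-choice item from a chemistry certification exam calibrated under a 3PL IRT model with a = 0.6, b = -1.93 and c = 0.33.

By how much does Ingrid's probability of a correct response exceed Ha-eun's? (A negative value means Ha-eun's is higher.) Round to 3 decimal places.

-0.291

P(θ) = c + (1 − c) · 1 / (1 + exp(−a(θ − b)))
P(Ingrid) = 0.6479  [exponent -0.1020]
P(Ha-eun) = 0.9388  [exponent 2.2980]
Difference = 0.6479 − 0.9388 = -0.2909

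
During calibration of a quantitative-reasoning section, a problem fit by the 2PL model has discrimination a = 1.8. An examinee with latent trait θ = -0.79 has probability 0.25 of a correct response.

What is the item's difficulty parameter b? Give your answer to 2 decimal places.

P(θ) = 1 / (1 + exp(−a(θ − b)))
logit(0.25) = ln(0.25/0.75) = -1.0986
b = θ − logit/(a) = -0.79 − (-1.0986)/1.8000 = -0.1797

-0.18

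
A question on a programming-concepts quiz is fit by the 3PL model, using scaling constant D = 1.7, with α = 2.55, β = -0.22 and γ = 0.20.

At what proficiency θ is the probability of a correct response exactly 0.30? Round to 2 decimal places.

P(θ) = γ + (1 − γ) · 1 / (1 + exp(−D·α(θ − β)))
Remove guessing floor: (0.30 − 0.20)/(1 − 0.20) = 0.1250
logit = ln(0.1250/0.8750) = -1.9459
θ = β + logit/(1.7·α) = -0.22 + (-1.9459)/4.3350 = -0.6689

-0.67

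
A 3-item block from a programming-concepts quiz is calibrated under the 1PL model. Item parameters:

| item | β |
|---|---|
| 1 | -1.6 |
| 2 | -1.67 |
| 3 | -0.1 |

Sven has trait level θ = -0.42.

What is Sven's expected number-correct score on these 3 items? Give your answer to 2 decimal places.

P(θ) = 1 / (1 + exp(−(θ − β)))
P_1 = 1/(1+e^{-1.1800}) = 0.7649
P_2 = 1/(1+e^{-1.2500}) = 0.7773
P_3 = 1/(1+e^{0.3200}) = 0.4207
E[score] = 0.7649 + 0.7773 + 0.4207 = 1.9629

1.96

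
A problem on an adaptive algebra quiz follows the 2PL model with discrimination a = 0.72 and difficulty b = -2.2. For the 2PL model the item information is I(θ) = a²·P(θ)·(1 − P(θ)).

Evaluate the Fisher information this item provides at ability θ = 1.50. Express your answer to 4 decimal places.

P = 1/(1+e^{-2.6640}) = 0.9349
P(1−P) = 0.9349 × 0.0651 = 0.0609
I = a² × P(1−P) = 0.72² × 0.0609 = 0.03156

0.0316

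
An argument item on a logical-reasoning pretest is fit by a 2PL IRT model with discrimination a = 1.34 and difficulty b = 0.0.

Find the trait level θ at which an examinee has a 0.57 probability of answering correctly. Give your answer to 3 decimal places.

P(θ) = 1 / (1 + exp(−a(θ − b)))
logit = ln(0.5700/0.4300) = 0.2819
θ = b + logit/(a) = 0.0 + 0.2819/1.3400 = 0.2103

0.210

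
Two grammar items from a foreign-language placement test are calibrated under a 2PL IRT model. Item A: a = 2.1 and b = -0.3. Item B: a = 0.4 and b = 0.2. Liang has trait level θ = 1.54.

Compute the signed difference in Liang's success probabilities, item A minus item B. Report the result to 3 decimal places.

P(θ) = 1 / (1 + exp(−a(θ − b)))
P_A = 0.9794
P_B = 0.6309
P_A − P_B = 0.3486

0.349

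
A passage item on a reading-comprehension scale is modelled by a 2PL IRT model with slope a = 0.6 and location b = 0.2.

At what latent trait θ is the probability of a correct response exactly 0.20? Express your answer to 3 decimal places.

P(θ) = 1 / (1 + exp(−a(θ − b)))
logit = ln(0.2000/0.8000) = -1.3863
θ = b + logit/(a) = 0.2 + (-1.3863)/0.6000 = -2.1105

-2.110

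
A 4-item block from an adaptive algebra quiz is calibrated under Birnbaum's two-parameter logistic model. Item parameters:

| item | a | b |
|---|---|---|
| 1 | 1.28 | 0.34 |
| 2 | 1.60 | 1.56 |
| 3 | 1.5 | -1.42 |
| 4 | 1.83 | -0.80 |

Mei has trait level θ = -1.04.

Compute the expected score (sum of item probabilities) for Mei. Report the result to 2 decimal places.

1.19

P(θ) = 1 / (1 + exp(−a(θ − b)))
P_1 = 1/(1+e^{1.7664}) = 0.1460
P_2 = 1/(1+e^{4.1600}) = 0.0154
P_3 = 1/(1+e^{-0.5700}) = 0.6388
P_4 = 1/(1+e^{0.4392}) = 0.3919
E[score] = 0.1460 + 0.0154 + 0.6388 + 0.3919 = 1.1921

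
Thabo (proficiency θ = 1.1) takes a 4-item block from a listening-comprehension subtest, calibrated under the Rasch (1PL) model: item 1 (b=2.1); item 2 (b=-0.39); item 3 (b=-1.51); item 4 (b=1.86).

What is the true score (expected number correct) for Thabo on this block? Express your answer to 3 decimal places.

2.335

P(θ) = 1 / (1 + exp(−(θ − b)))
P_1 = 1/(1+e^{1.0000}) = 0.2689
P_2 = 1/(1+e^{-1.4900}) = 0.8161
P_3 = 1/(1+e^{-2.6100}) = 0.9315
P_4 = 1/(1+e^{0.7600}) = 0.3186
E[score] = 0.2689 + 0.8161 + 0.9315 + 0.3186 = 2.3352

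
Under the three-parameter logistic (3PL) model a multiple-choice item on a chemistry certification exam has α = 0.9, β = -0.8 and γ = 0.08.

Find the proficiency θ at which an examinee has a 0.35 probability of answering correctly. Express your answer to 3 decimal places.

-1.776

P(θ) = γ + (1 − γ) · 1 / (1 + exp(−α(θ − β)))
Remove guessing floor: (0.35 − 0.08)/(1 − 0.08) = 0.2935
logit = ln(0.2935/0.7065) = -0.8786
θ = β + logit/(α) = -0.8 + (-0.8786)/0.9000 = -1.7762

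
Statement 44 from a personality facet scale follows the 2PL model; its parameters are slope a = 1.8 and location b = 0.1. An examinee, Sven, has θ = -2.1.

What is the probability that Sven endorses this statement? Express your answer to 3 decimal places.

P(θ) = 1 / (1 + exp(−a(θ − b)))
Exponent: 1.8 × (-2.1 − 0.1) = -3.9600
1/(1 + e^{3.9600}) = 0.0187

0.019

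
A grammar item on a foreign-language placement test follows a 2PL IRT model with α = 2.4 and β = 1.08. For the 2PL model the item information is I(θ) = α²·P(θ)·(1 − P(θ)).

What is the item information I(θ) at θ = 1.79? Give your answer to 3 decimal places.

P = 1/(1+e^{-1.7040}) = 0.8461
P(1−P) = 0.8461 × 0.1539 = 0.1302
I = α² × P(1−P) = 2.4² × 0.1302 = 0.75021

0.750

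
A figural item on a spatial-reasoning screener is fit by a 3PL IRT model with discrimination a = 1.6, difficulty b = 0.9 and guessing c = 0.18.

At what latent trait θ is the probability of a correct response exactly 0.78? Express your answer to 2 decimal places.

1.53

P(θ) = c + (1 − c) · 1 / (1 + exp(−a(θ − b)))
Remove guessing floor: (0.78 − 0.18)/(1 − 0.18) = 0.7317
logit = ln(0.7317/0.2683) = 1.0033
θ = b + logit/(a) = 0.9 + 1.0033/1.6000 = 1.5271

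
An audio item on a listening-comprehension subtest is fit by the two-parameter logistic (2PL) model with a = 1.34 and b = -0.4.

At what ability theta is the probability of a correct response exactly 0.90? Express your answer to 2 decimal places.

1.24

P(theta) = 1 / (1 + exp(−a(theta − b)))
logit = ln(0.9000/0.1000) = 2.1972
theta = b + logit/(a) = -0.4 + 2.1972/1.3400 = 1.2397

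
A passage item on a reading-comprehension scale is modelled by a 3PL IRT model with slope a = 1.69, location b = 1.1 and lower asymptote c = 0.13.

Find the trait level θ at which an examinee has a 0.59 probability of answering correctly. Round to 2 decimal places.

1.17

P(θ) = c + (1 − c) · 1 / (1 + exp(−a(θ − b)))
Remove guessing floor: (0.59 − 0.13)/(1 − 0.13) = 0.5287
logit = ln(0.5287/0.4713) = 0.1151
θ = b + logit/(a) = 1.1 + 0.1151/1.6900 = 1.1681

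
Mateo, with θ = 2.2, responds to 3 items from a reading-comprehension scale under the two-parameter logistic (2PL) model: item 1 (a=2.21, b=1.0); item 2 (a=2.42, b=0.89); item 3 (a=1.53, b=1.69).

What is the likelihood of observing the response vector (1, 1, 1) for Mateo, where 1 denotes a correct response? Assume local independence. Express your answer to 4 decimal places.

P(θ) = 1 / (1 + exp(−a(θ − b)))
P_1 = 1/(1+e^{-2.6520}) = 0.9341
P_2 = 1/(1+e^{-3.1702}) = 0.9597
P_3 = 1/(1+e^{-0.7803}) = 0.6857
L = P_1 × P_2 × P_3 = 0.9341 × 0.9597 × 0.6857 = 0.61476

0.6148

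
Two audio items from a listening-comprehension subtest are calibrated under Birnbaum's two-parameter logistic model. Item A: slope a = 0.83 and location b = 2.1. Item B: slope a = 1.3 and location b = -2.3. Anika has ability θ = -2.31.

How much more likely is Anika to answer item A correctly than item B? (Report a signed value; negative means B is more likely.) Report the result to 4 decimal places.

P(θ) = 1 / (1 + exp(−a(θ − b)))
P_A = 0.0251
P_B = 0.4968
P_A − P_B = -0.4717

-0.4717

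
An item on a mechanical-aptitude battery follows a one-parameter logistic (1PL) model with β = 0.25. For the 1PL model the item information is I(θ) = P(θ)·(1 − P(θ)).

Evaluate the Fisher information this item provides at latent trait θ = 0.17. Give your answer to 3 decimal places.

P = 1/(1+e^{0.0800}) = 0.4800
P(1−P) = 0.4800 × 0.5200 = 0.2496
I = P(1−P) = 0.24960

0.250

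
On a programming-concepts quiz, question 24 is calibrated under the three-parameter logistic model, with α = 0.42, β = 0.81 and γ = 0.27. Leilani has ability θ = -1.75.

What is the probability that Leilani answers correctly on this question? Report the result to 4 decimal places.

0.4557

P(θ) = γ + (1 − γ) · 1 / (1 + exp(−α(θ − β)))
Exponent: 0.42 × (-1.75 − 0.81) = -1.0752
1/(1 + e^{1.0752}) = 0.2544
P = 0.27 + 0.73 × 0.2544 = 0.4557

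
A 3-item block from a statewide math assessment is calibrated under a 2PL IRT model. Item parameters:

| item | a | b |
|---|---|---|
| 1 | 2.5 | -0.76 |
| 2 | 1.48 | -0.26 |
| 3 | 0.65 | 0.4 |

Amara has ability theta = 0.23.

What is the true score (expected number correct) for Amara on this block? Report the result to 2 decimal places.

2.07

P(theta) = 1 / (1 + exp(−a(theta − b)))
P_1 = 1/(1+e^{-2.4750}) = 0.9224
P_2 = 1/(1+e^{-0.7252}) = 0.6738
P_3 = 1/(1+e^{0.1105}) = 0.4724
E[score] = 0.9224 + 0.6738 + 0.4724 = 2.0685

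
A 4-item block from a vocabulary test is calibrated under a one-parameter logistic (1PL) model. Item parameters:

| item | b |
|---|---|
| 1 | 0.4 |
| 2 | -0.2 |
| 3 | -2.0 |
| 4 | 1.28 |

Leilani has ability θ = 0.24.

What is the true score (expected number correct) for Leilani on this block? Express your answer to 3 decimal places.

P(θ) = 1 / (1 + exp(−(θ − b)))
P_1 = 1/(1+e^{0.1600}) = 0.4601
P_2 = 1/(1+e^{-0.4400}) = 0.6083
P_3 = 1/(1+e^{-2.2400}) = 0.9038
P_4 = 1/(1+e^{1.0400}) = 0.2611
E[score] = 0.4601 + 0.6083 + 0.9038 + 0.2611 = 2.2333

2.233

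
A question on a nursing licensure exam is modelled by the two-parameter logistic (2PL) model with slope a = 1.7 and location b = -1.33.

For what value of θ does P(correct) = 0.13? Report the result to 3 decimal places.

P(θ) = 1 / (1 + exp(−a(θ − b)))
logit = ln(0.1300/0.8700) = -1.9010
θ = b + logit/(a) = -1.33 + (-1.9010)/1.7000 = -2.4482

-2.448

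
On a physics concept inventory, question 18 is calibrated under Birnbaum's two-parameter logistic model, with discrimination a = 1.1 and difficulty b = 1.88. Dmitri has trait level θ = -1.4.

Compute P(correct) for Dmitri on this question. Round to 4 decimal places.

0.0264

P(θ) = 1 / (1 + exp(−a(θ − b)))
Exponent: 1.1 × (-1.4 − 1.88) = -3.6080
1/(1 + e^{3.6080}) = 0.0264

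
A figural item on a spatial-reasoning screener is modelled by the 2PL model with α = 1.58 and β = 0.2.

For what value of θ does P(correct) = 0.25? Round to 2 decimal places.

-0.50

P(θ) = 1 / (1 + exp(−α(θ − β)))
logit = ln(0.2500/0.7500) = -1.0986
θ = β + logit/(α) = 0.2 + (-1.0986)/1.5800 = -0.4953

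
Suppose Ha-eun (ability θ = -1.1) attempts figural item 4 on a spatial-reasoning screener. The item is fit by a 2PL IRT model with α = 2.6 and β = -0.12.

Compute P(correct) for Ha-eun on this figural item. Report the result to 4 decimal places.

P(θ) = 1 / (1 + exp(−α(θ − β)))
Exponent: 2.6 × (-1.1 − (-0.12)) = -2.5480
1/(1 + e^{2.5480}) = 0.0726

0.0726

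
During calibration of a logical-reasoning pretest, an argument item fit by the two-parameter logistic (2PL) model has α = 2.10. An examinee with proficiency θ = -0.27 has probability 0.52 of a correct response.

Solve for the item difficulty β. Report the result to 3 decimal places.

-0.308

P(θ) = 1 / (1 + exp(−α(θ − β)))
logit(0.52) = ln(0.52/0.48) = 0.0800
β = θ − logit/(α) = -0.27 − 0.0800/2.1000 = -0.3081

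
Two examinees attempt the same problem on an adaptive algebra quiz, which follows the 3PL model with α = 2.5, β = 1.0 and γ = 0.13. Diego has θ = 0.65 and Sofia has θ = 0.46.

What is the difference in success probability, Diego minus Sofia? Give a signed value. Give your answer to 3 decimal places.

P(θ) = γ + (1 − γ) · 1 / (1 + exp(−α(θ − β)))
P(Diego) = 0.3860  [exponent -0.8750]
P(Sofia) = 0.3091  [exponent -1.3500]
Difference = 0.3860 − 0.3091 = 0.0769

0.077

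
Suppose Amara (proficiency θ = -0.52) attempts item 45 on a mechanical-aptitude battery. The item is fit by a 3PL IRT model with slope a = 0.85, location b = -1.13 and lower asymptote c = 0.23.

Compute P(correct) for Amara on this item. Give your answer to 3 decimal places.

P(θ) = c + (1 − c) · 1 / (1 + exp(−a(θ − b)))
Exponent: 0.85 × (-0.52 − (-1.13)) = 0.5185
1/(1 + e^{-0.5185}) = 0.6268
P = 0.23 + 0.77 × 0.6268 = 0.7126

0.713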